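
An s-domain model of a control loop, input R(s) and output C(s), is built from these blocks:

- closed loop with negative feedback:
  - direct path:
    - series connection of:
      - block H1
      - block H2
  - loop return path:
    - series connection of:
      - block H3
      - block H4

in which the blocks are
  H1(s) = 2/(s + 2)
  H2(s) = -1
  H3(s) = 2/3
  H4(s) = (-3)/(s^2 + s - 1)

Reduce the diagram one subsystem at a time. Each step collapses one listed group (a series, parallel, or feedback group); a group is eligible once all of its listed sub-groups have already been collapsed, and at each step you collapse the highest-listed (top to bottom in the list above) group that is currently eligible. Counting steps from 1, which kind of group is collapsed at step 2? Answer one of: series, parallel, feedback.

The answer is series.

Reasoning:
[1] cascade H1, H2
[2] multiply H3, H4 (series)
[3] apply the feedback formula to (H1*H2), (H3*H4)
Step 2: series.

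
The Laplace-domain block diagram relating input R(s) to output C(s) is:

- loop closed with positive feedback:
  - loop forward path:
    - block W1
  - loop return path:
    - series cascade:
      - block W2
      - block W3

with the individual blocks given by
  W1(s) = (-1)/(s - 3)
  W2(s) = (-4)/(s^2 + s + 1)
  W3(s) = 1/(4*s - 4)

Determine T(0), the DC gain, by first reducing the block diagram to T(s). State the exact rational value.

[1] multiply W2, W3 (series) = (-1)/(s^3 - 1)
[2] close the feedback loop around W1, (W2*W3) = (1 - s^3)/(s^4 - 3*s^3 - s + 2)
DC gain: substitute s = 0 into T(s) from step 2: T(0) = 1/2.

Hence the answer: 1/2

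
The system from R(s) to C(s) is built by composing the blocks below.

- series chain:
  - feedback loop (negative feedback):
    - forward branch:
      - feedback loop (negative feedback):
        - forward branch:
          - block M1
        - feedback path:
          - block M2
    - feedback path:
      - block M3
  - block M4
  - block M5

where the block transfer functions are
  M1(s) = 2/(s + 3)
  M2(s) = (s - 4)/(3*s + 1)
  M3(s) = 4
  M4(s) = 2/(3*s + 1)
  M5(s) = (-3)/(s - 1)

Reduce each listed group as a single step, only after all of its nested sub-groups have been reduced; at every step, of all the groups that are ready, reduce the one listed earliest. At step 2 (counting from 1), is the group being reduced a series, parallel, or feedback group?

Step 1: feedback reduction of M1, M2
Step 2: collapse the loop ([M1/(1+M1*M2)] forward, M3 return)
Step 3: reduce the series chain [[M1/(1+M1*M2)]/(1+[M1/(1+M1*M2)]*M3)], M4, M5
At step 2 the group reduced is feedback.

Final answer: feedback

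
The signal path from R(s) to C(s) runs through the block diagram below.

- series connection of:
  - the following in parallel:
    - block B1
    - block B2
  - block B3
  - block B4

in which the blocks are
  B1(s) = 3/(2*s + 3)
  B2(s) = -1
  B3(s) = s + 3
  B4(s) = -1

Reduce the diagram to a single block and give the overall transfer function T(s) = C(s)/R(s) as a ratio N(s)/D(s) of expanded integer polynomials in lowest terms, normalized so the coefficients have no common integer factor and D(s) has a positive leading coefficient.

[1] add B1, B2 (parallel) -> (-2*s)/(2*s + 3)
[2] series reduction of (B1+B2), B3, B4 - this is the overall T(s), already in the required normalized form

Answer: (2*s^2 + 6*s)/(2*s + 3)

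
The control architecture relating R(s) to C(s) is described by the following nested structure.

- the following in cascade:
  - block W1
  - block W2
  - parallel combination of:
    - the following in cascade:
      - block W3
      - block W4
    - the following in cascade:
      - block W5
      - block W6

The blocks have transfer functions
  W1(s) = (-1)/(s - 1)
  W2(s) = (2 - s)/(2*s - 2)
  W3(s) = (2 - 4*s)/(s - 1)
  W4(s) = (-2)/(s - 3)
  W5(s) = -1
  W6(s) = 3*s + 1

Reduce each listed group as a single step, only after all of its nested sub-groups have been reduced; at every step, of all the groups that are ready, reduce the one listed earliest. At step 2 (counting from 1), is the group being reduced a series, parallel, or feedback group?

1. reduce the series chain W3, W4
2. multiply W5, W6 (series)
3. parallel reduction of (W3*W4), (W5*W6)
4. reduce the series chain W1, W2, ((W3*W4)+(W5*W6))
The group at step 2 is a series group.

Answer: series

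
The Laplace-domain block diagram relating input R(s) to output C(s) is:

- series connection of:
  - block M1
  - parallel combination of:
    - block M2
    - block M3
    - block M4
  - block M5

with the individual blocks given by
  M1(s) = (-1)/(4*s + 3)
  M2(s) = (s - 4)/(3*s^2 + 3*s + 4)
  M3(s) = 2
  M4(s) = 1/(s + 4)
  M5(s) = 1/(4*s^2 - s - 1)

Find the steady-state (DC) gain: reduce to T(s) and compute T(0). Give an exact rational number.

Answer: 5/12

Working:
Step 1: add M2, M3, M4 (parallel) gives (6*s^3 + 34*s^2 + 35*s + 20)/(3*s^3 + 15*s^2 + 16*s + 16)
Step 2: cascade M1, (M2+M3+M4), M5 gives (-6*s^3 - 34*s^2 - 35*s - 20)/(48*s^6 + 264*s^5 + 355*s^4 + 270*s^3 - 29*s^2 - 160*s - 48)
The step-2 result is T(s). Setting s = 0: T(0) = -20/(-48) = 5/12.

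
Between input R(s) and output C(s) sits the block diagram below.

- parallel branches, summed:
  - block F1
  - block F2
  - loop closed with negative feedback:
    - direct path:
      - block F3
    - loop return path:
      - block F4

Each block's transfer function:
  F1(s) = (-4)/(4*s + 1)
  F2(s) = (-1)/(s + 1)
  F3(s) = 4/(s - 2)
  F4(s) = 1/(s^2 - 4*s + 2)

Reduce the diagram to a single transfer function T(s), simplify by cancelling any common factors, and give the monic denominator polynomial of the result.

Answer: s^5 - 19*s^4/4 + 11*s^3/4 + 11*s^2 + 5*s/2

Working:
(1) reduce the feedback loop with forward F3 and return F4, giving (4*s^2 - 16*s + 8)/(s^3 - 6*s^2 + 10*s)
(2) reduce the parallel group F1, F2, [F3/(1+F3*F4)], giving (8*s^4 - s^3 - 94*s^2 - 26*s + 8)/(4*s^5 - 19*s^4 + 11*s^3 + 44*s^2 + 10*s)
T(s) is the step-2 result (common factors already cancelled). Leading coefficient of the denominator: 4. Divide through by 4 for the monic polynomial.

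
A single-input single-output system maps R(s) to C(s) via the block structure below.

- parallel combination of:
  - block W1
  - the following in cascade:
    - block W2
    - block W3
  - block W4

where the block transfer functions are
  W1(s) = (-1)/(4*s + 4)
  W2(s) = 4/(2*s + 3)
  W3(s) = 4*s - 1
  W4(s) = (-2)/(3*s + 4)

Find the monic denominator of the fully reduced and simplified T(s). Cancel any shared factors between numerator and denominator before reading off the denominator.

(1) multiply W2, W3 (series), giving (16*s - 4)/(2*s + 3)
(2) sum the parallel branches W1, (W2*W3), W4, giving (192*s^3 + 378*s^2 + 87*s - 100)/(24*s^3 + 92*s^2 + 116*s + 48)
The result of step 2 is T(s) in lowest terms. Its denominator has leading coefficient 24; dividing the denominator through by 24 makes it monic.

Therefore the answer is s^3 + 23*s^2/6 + 29*s/6 + 2.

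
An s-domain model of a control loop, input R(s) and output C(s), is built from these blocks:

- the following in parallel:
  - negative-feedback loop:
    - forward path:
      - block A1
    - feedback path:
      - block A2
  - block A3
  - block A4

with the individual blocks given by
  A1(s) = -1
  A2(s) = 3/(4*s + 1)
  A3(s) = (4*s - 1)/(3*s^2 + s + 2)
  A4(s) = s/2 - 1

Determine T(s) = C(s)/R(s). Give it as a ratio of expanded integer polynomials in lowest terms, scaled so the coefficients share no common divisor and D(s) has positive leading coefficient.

[1] reduce the feedback loop with forward A1 and return A2: (-4*s - 1)/(4*s - 2)
[2] combine [A1/(1+A1*A2)], A3, A4 in parallel - this is the overall T(s), already in the required normalized form

Therefore the answer is (6*s^4 - 25*s^3 + 14*s^2 - 29*s + 4)/(12*s^3 - 2*s^2 + 6*s - 4).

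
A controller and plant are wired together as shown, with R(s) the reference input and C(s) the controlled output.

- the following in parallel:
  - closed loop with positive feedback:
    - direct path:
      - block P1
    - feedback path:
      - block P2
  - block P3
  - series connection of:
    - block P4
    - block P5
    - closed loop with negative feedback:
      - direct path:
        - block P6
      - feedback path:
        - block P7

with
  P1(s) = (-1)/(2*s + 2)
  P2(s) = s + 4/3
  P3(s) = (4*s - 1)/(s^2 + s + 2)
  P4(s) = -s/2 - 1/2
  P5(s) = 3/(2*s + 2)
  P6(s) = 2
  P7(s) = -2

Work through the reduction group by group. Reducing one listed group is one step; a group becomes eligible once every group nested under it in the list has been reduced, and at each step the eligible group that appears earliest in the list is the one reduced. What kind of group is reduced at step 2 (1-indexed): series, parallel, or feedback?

1. close the feedback loop around P1, P2
2. feedback reduction of P6, P7
3. reduce the series chain P4, P5, [P6/(1+P6*P7)]
4. reduce the parallel group [P1/(1-P1*P2)], P3, (P4*P5*[P6/(1+P6*P7)])
Step 2 collapses a feedback group.

Hence the answer: feedback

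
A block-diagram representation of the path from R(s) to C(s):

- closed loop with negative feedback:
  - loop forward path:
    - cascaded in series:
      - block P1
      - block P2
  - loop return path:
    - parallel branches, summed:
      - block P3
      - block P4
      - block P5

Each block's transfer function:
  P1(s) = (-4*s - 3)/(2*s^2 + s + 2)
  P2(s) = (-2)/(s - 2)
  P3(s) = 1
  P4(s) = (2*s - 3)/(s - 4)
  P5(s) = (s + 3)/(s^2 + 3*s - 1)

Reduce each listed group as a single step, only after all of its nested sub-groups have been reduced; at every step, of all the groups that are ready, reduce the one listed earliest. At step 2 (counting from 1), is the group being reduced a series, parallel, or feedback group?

[1] multiply P1, P2 (series)
[2] parallel reduction of P3, P4, P5
[3] reduce the feedback loop with forward (P1*P2) and return (P3+P4+P5)
At step 2 the group reduced is parallel.

Hence the answer: parallel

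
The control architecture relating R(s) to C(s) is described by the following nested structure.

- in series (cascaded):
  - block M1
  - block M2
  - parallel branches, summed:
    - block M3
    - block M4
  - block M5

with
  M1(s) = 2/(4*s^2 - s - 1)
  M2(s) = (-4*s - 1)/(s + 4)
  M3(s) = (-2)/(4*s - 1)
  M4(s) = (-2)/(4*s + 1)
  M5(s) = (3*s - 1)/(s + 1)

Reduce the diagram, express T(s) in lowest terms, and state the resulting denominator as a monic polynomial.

Step 1 - reduce the parallel group M3, M4, giving (-16*s)/(16*s^2 - 1)
Step 2 - multiply M1, M2, (M3+M4), M5 (series), giving (96*s^2 - 32*s)/(16*s^5 + 72*s^4 + 21*s^3 - 46*s^2 - 7*s + 4)
That last expression is T(s), already simplified. Scaling its denominator by 1/16 (the reciprocal of the leading coefficient) yields the monic denominator.

Answer: s^5 + 9*s^4/2 + 21*s^3/16 - 23*s^2/8 - 7*s/16 + 1/4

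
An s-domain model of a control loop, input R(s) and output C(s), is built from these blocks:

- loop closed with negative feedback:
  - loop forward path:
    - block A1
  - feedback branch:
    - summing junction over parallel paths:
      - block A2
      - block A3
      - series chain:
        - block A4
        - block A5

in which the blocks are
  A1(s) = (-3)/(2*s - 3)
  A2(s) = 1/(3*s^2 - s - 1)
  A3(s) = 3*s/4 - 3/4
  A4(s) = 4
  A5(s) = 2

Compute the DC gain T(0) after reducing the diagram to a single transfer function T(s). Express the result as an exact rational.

First reduce the diagram to T(s).

1. series reduction of A4, A5 gives 8
2. add A2, A3, (A4*A5) (parallel) gives (9*s^3 + 84*s^2 - 32*s - 25)/(12*s^2 - 4*s - 4)
3. apply the feedback formula to A1, (A2+A3+(A4*A5)) gives (36*s^2 - 12*s - 12)/(3*s^3 + 296*s^2 - 100*s - 87)
The step-3 result is T(s). Setting s = 0: T(0) = -12/(-87) = 4/29.

Answer: 4/29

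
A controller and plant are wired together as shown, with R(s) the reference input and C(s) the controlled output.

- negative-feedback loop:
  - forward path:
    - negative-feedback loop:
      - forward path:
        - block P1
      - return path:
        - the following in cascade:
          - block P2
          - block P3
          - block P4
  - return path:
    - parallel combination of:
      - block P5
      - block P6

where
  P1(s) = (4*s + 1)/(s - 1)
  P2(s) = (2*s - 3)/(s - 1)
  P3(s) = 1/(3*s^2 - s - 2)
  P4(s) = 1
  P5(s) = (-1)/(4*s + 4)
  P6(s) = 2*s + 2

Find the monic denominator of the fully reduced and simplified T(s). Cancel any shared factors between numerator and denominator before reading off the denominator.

Reducing step by step:

(1) multiply P2, P3, P4 (series); result (2*s - 3)/(3*s^3 - 4*s^2 - s + 2)
(2) close the feedback loop around P1, (P2*P3*P4); result (12*s^4 - 13*s^3 - 8*s^2 + 7*s + 2)/(3*s^4 - 7*s^3 + 11*s^2 - 7*s - 5)
(3) parallel reduction of P5, P6; result (8*s^2 + 16*s + 7)/(4*s + 4)
(4) feedback reduction of [P1/(1+P1*(P2*P3*P4))], (P5+P6); result (48*s^5 - 4*s^4 - 84*s^3 - 4*s^2 + 36*s + 8)/(96*s^6 + 100*s^5 - 204*s^4 - 147*s^3 + 88*s^2 + 33*s - 6)
No further cancellation is possible in the step-4 result, so that is T(s). Its denominator becomes monic after dividing by the leading coefficient 96.

Answer: s^6 + 25*s^5/24 - 17*s^4/8 - 49*s^3/32 + 11*s^2/12 + 11*s/32 - 1/16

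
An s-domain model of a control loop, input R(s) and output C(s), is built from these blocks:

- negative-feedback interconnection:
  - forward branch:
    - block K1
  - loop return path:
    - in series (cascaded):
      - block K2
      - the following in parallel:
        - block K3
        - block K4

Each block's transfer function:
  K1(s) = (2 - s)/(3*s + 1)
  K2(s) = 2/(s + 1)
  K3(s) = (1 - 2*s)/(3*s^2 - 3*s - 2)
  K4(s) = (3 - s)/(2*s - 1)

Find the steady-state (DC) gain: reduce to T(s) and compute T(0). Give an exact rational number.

The answer is -2/13.

Reasoning:
[1] parallel reduction of K3, K4; result (-3*s^3 + 8*s^2 - 3*s - 7)/(6*s^3 - 9*s^2 - s + 2)
[2] cascade K2, (K3+K4); result (-6*s^3 + 16*s^2 - 6*s - 14)/(6*s^4 - 3*s^3 - 10*s^2 + s + 2)
[3] apply the feedback formula to K1, (K2*(K3+K4)); result (-6*s^5 + 15*s^4 + 4*s^3 - 21*s^2 + 4)/(18*s^5 + 3*s^4 - 61*s^3 + 31*s^2 + 9*s - 26)
That last expression is T(s); at s = 0 only the constant terms survive, so T(0) = 4/(-26) = -2/13.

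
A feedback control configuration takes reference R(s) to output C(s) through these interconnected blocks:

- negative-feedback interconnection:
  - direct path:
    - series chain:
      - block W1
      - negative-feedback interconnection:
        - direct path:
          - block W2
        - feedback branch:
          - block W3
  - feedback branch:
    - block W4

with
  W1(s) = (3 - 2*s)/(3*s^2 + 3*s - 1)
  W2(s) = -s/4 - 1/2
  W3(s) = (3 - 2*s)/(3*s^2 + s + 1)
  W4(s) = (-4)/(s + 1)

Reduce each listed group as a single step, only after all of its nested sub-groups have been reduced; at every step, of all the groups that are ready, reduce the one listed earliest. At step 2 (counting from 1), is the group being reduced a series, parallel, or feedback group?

Answer: series

Working:
Step 1: feedback reduction of W2, W3
Step 2: multiply W1, [W2/(1+W2*W3)] (series)
Step 3: feedback reduction of (W1*[W2/(1+W2*W3)]), W4
Step 2 collapses a series group.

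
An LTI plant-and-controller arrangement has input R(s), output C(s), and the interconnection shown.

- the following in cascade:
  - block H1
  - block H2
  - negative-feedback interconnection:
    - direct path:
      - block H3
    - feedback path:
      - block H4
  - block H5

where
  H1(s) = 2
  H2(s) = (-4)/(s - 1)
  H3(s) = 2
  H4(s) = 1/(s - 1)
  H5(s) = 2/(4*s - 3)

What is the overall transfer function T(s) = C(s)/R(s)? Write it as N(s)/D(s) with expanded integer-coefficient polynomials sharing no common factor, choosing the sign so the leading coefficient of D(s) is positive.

First reduce the diagram to T(s).

(1) reduce the feedback loop with forward H3 and return H4: (2*s - 2)/(s + 1)
(2) multiply H1, H2, [H3/(1+H3*H4)], H5 (series): this yields T(s), and no further normalization is needed

Answer: (-32)/(4*s^2 + s - 3)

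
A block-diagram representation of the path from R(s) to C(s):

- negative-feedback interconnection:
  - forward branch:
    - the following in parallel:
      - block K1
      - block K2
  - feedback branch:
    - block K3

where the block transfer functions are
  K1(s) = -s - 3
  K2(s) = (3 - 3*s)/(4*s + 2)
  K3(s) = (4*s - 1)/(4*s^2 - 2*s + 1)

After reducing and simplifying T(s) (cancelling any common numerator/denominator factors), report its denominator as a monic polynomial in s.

1. parallel reduction of K1, K2 gives (-4*s^2 - 17*s - 3)/(4*s + 2)
2. reduce the feedback loop with forward (K1+K2) and return K3 gives (16*s^4 + 60*s^3 - 18*s^2 + 11*s + 3)/(64*s^2 - 5*s - 5)
Step 2 gives the fully reduced T(s), with no common factor left to cancel. The denominator's leading coefficient is 64, so divide each of its coefficients by 64 to get the monic form.

Answer: s^2 - 5*s/64 - 5/64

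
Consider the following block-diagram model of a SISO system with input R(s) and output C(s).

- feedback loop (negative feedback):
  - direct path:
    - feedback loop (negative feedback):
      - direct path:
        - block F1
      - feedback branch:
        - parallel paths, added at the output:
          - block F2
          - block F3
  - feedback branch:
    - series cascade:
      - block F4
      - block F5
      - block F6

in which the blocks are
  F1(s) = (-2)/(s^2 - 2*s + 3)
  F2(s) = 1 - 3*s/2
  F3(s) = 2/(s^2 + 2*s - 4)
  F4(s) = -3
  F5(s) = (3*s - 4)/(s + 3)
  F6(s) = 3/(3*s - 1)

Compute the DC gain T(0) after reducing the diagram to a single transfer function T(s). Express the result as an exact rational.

Reducing step by step:

Step 1: add F2, F3 (parallel) -> (-3*s^3 - 4*s^2 + 16*s - 4)/(2*s^2 + 4*s - 8)
Step 2: apply the feedback formula to F1, (F2+F3) -> (-2*s^2 - 4*s + 8)/(s^4 + 3*s^3 - s^2 - 2*s - 8)
Step 3: series reduction of F4, F5, F6 -> (36 - 27*s)/(3*s^2 + 8*s - 3)
Step 4: close the feedback loop around [F1/(1+F1*(F2+F3))], (F4*F5*F6) -> (-6*s^4 - 28*s^3 - 2*s^2 + 76*s - 24)/(3*s^6 + 17*s^5 + 18*s^4 + 31*s^3 - s^2 - 418*s + 312)
The step-4 result is T(s). Setting s = 0: T(0) = -24/312 = -1/13.

Answer: -1/13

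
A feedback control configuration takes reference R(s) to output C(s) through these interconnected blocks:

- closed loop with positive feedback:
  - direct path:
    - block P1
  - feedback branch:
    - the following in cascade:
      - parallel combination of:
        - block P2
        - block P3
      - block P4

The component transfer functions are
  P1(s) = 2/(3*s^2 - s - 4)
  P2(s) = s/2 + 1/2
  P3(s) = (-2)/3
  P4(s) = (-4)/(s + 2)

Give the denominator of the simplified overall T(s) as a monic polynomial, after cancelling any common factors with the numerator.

Step 1. combine P2, P3 in parallel: s/2 - 1/6
Step 2. multiply (P2+P3), P4 (series): (2 - 6*s)/(3*s + 6)
Step 3. close the feedback loop around P1, ((P2+P3)*P4): (6*s + 12)/(9*s^3 + 15*s^2 - 6*s - 28)
The result of step 3 is T(s) in lowest terms. Its denominator has leading coefficient 9; dividing the denominator through by 9 makes it monic.

Final answer: s^3 + 5*s^2/3 - 2*s/3 - 28/9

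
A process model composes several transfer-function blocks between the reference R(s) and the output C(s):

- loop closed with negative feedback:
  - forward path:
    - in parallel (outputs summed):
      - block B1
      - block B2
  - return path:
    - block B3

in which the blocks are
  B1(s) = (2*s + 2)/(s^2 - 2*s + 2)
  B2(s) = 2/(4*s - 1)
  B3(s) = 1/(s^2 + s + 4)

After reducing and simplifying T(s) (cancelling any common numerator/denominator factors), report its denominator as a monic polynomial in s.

First reduce the diagram to T(s).

Step 1. parallel reduction of B1, B2 gives (10*s^2 + 2*s + 2)/(4*s^3 - 9*s^2 + 10*s - 2)
Step 2. collapse the loop ((B1+B2) forward, B3 return) gives (10*s^4 + 12*s^3 + 44*s^2 + 10*s + 8)/(4*s^5 - 5*s^4 + 17*s^3 - 18*s^2 + 40*s - 6)
T(s) is the step-2 result (common factors already cancelled). Leading coefficient of the denominator: 4. Divide through by 4 for the monic polynomial.

Answer: s^5 - 5*s^4/4 + 17*s^3/4 - 9*s^2/2 + 10*s - 3/2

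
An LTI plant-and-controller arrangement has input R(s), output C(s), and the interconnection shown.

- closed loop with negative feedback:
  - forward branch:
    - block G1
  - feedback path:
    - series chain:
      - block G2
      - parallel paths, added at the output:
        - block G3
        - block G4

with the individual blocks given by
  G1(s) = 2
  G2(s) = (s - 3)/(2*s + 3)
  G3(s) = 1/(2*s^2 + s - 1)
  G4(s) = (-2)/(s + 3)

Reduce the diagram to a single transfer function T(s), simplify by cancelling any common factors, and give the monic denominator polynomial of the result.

Step 1. combine G3, G4 in parallel; result (-4*s^2 - s + 5)/(2*s^3 + 7*s^2 + 2*s - 3)
Step 2. reduce the series chain G2, (G3+G4); result (-4*s^3 + 11*s^2 + 8*s - 15)/(4*s^4 + 20*s^3 + 25*s^2 - 9)
Step 3. feedback reduction of G1, (G2*(G3+G4)); result (8*s^4 + 40*s^3 + 50*s^2 - 18)/(4*s^4 + 12*s^3 + 47*s^2 + 16*s - 39)
The result of step 3 is T(s) in lowest terms. Its denominator has leading coefficient 4; dividing the denominator through by 4 makes it monic.

Therefore the answer is s^4 + 3*s^3 + 47*s^2/4 + 4*s - 39/4.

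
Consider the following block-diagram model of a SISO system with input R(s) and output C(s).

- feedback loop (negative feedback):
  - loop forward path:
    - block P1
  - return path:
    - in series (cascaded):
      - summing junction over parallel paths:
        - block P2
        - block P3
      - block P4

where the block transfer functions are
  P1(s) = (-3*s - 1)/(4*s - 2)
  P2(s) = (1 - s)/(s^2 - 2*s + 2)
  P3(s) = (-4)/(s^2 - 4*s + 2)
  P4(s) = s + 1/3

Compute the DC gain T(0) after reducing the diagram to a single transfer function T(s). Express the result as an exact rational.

[1] combine P2, P3 in parallel; result (-s^3 + s^2 + 2*s - 6)/(s^4 - 6*s^3 + 12*s^2 - 12*s + 4)
[2] multiply (P2+P3), P4 (series); result (-3*s^4 + 2*s^3 + 7*s^2 - 16*s - 6)/(3*s^4 - 18*s^3 + 36*s^2 - 36*s + 12)
[3] apply the feedback formula to P1, ((P2+P3)*P4); result (-9*s^5 + 51*s^4 - 90*s^3 + 72*s^2 - 12)/(21*s^5 - 81*s^4 + 157*s^3 - 175*s^2 + 154*s - 18)
That last expression is T(s); at s = 0 only the constant terms survive, so T(0) = -12/(-18) = 2/3.

Final answer: 2/3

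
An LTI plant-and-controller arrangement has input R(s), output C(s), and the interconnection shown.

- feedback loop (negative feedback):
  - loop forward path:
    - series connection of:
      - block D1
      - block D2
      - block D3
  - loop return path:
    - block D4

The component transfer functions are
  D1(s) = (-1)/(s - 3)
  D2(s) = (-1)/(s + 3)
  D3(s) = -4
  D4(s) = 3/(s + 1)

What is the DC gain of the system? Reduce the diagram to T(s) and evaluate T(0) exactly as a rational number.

Answer: 4/21

Working:
Step 1 - multiply D1, D2, D3 (series) -> (-4)/(s^2 - 9)
Step 2 - feedback reduction of (D1*D2*D3), D4 -> (-4*s - 4)/(s^3 + s^2 - 9*s - 21)
DC gain: substitute s = 0 into T(s) from step 2: T(0) = -4/(-21) = 4/21.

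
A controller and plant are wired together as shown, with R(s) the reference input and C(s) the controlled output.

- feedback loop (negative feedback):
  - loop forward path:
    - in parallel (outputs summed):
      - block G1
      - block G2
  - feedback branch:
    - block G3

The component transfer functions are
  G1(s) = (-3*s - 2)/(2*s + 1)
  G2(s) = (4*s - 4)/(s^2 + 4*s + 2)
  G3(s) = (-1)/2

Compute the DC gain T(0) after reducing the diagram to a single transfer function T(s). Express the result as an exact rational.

(1) parallel reduction of G1, G2; result (-3*s^3 - 6*s^2 - 18*s - 8)/(2*s^3 + 9*s^2 + 8*s + 2)
(2) close the feedback loop around (G1+G2), G3; result (-6*s^3 - 12*s^2 - 36*s - 16)/(7*s^3 + 24*s^2 + 34*s + 12)
Evaluating the step-2 result (the overall T(s)) at s = 0 gives T(0) = -16/12 = -4/3.

Hence the answer: -4/3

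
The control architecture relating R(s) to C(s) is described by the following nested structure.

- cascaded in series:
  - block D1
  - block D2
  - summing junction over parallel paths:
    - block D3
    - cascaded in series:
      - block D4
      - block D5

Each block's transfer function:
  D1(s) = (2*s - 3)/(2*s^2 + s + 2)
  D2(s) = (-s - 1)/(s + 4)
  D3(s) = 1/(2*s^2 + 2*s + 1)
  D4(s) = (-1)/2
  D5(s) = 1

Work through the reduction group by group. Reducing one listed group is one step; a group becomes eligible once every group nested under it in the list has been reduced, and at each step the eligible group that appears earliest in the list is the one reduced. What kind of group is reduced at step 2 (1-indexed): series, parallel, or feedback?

Reducing step by step:

Step 1 - reduce the series chain D4, D5
Step 2 - reduce the parallel group D3, (D4*D5)
Step 3 - reduce the series chain D1, D2, (D3+(D4*D5))
Step 2: parallel.

Answer: parallel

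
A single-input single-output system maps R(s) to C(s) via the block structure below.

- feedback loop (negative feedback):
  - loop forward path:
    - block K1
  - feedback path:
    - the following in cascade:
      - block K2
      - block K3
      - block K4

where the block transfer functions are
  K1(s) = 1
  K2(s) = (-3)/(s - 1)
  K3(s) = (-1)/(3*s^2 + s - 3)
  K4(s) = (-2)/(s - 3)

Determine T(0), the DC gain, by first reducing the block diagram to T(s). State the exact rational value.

[1] multiply K2, K3, K4 (series): (-6)/(3*s^4 - 11*s^3 + 2*s^2 + 15*s - 9)
[2] feedback reduction of K1, (K2*K3*K4): (3*s^4 - 11*s^3 + 2*s^2 + 15*s - 9)/(3*s^4 - 11*s^3 + 2*s^2 + 15*s - 15)
Evaluating the step-2 result (the overall T(s)) at s = 0 gives T(0) = -9/(-15) = 3/5.

Answer: 3/5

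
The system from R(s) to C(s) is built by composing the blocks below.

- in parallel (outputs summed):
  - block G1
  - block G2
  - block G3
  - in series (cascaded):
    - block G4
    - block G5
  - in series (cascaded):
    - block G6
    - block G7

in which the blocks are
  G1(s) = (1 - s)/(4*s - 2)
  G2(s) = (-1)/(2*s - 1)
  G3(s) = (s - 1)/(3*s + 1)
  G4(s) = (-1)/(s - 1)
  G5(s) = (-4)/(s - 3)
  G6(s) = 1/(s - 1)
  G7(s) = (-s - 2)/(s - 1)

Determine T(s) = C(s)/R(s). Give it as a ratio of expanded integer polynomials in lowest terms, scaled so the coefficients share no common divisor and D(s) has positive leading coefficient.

First reduce the diagram to T(s).

(1) cascade G4, G5: 4/(s^2 - 4*s + 3)
(2) combine G6, G7 in series: (-s - 2)/(s^2 - 2*s + 1)
(3) add G1, G2, G3, (G4*G5), (G6*G7) (parallel): this yields T(s), and no further normalization is needed

Answer: (s^5 - 27*s^4 + 120*s^3 - 62*s^2 + 23*s - 7)/(12*s^5 - 62*s^4 + 92*s^3 - 40*s^2 - 8*s + 6)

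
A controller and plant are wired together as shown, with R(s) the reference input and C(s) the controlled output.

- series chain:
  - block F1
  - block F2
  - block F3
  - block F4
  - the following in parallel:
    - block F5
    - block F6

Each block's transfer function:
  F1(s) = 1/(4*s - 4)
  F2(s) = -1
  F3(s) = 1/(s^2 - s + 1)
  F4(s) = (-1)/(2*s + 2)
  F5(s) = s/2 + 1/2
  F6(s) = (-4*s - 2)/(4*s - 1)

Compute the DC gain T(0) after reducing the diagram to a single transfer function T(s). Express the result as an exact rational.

The answer is -5/16.

Reasoning:
Step 1: parallel reduction of F5, F6; result (4*s^2 - 5*s - 5)/(8*s - 2)
Step 2: series reduction of F1, F2, F3, F4, (F5+F6); result (4*s^2 - 5*s - 5)/(64*s^5 - 80*s^4 + 16*s^3 + 64*s^2 - 80*s + 16)
That last expression is T(s); at s = 0 only the constant terms survive, so T(0) = -5/16.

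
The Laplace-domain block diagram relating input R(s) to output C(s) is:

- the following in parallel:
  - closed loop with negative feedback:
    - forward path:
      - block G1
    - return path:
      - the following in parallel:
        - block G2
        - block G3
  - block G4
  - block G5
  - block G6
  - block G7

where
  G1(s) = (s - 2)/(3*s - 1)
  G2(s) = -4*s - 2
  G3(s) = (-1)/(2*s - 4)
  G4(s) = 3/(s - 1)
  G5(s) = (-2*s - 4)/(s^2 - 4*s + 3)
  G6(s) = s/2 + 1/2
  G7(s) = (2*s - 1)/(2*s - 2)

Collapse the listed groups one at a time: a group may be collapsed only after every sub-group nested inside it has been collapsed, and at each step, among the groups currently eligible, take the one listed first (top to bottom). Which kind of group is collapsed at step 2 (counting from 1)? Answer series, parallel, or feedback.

Step 1: add G2, G3 (parallel)
Step 2: collapse the loop (G1 forward, (G2+G3) return)
Step 3: combine [G1/(1+G1*(G2+G3))], G4, G5, G6, G7 in parallel
So the answer for step 2 is feedback.

Final answer: feedback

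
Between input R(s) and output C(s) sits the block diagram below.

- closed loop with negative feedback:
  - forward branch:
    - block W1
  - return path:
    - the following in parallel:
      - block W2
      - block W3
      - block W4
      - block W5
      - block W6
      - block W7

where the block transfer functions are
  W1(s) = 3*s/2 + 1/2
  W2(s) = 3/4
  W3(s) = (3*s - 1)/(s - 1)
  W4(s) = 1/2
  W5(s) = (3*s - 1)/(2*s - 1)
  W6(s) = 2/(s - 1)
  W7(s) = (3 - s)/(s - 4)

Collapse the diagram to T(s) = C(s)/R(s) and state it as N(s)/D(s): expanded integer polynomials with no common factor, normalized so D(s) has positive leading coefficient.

Step 1 - sum the parallel branches W2, W3, W4, W5, W6, W7: (38*s^3 - 183*s^2 + 105*s - 8)/(8*s^3 - 44*s^2 + 52*s - 16)
Step 2 - apply the feedback formula to W1, (W2+W3+W4+W5+W6+W7): this yields T(s), and no further normalization is needed

Therefore the answer is (24*s^4 - 124*s^3 + 112*s^2 + 4*s - 16)/(114*s^4 - 495*s^3 + 44*s^2 + 185*s - 40).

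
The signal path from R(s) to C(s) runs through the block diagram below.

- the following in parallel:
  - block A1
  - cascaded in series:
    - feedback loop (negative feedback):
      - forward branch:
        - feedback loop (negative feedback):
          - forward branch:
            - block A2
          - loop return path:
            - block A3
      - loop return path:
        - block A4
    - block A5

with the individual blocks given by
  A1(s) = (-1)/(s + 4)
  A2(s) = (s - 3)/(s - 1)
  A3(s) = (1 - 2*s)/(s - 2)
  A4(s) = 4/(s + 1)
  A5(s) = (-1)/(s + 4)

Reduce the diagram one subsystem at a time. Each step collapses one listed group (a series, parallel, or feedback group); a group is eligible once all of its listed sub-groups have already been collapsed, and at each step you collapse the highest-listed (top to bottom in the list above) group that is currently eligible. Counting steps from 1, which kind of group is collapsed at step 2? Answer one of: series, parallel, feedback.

Step 1: collapse the loop (A2 forward, A3 return)
Step 2: reduce the feedback loop with forward [A2/(1+A2*A3)] and return A4
Step 3: series reduction of [[A2/(1+A2*A3)]/(1+[A2/(1+A2*A3)]*A4)], A5
Step 4: combine A1, ([[A2/(1+A2*A3)]/(1+[A2/(1+A2*A3)]*A4)]*A5) in parallel
So the answer for step 2 is feedback.

Therefore the answer is feedback.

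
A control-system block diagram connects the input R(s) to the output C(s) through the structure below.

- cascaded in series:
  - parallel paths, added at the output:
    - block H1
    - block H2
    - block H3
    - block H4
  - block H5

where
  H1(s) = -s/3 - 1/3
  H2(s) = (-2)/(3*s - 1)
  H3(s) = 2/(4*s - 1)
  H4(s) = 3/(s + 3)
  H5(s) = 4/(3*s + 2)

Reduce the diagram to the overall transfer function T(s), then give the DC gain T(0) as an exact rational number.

Step 1: sum the parallel branches H1, H2, H3, H4: (-12*s^4 - 41*s^3 + 93*s^2 - 64*s + 6)/(36*s^3 + 87*s^2 - 60*s + 9)
Step 2: multiply (H1+H2+H3+H4), H5 (series): (-48*s^4 - 164*s^3 + 372*s^2 - 256*s + 24)/(108*s^4 + 333*s^3 - 6*s^2 - 93*s + 18)
DC gain: substitute s = 0 into T(s) from step 2: T(0) = 24/18 = 4/3.

Answer: 4/3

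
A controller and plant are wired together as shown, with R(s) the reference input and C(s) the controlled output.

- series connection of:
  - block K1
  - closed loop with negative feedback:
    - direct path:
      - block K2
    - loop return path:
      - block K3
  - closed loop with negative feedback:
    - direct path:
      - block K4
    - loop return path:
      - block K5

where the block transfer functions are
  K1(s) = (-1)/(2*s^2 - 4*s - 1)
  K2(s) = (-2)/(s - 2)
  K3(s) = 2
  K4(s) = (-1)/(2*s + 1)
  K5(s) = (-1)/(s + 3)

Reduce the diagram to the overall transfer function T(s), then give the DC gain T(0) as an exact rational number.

The answer is -1/4.

Reasoning:
[1] close the feedback loop around K2, K3, giving (-2)/(s - 6)
[2] reduce the feedback loop with forward K4 and return K5, giving (-s - 3)/(2*s^2 + 7*s + 4)
[3] reduce the series chain K1, [K2/(1+K2*K3)], [K4/(1+K4*K5)], giving (-2*s - 6)/(4*s^5 - 18*s^4 - 58*s^3 + 109*s^2 + 134*s + 24)
The step-3 result is T(s). Setting s = 0: T(0) = -6/24 = -1/4.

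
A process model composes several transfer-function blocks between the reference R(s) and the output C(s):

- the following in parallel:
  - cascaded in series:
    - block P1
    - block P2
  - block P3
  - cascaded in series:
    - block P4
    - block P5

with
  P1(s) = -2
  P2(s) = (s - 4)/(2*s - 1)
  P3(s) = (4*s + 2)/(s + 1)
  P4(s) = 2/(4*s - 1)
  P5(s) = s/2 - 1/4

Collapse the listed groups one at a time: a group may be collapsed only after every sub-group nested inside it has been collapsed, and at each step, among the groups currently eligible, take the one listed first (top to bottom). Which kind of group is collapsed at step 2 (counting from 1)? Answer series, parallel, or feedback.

Answer: series

Working:
Step 1. combine P1, P2 in series
Step 2. multiply P4, P5 (series)
Step 3. sum the parallel branches (P1*P2), P3, (P4*P5)
Step 2: series.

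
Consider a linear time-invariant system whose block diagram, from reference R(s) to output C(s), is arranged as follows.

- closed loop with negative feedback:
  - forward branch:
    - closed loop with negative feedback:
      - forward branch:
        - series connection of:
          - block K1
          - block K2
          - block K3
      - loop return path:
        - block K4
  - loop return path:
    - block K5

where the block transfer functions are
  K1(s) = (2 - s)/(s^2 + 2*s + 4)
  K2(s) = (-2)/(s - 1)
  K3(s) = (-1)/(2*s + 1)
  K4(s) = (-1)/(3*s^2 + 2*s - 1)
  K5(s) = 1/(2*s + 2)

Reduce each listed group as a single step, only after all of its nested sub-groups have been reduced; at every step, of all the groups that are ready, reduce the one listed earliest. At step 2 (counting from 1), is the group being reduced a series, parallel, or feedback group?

Step 1. reduce the series chain K1, K2, K3
Step 2. collapse the loop ((K1*K2*K3) forward, K4 return)
Step 3. reduce the feedback loop with forward [(K1*K2*K3)/(1+(K1*K2*K3)*K4)] and return K5
At step 2 the group reduced is feedback.

Hence the answer: feedback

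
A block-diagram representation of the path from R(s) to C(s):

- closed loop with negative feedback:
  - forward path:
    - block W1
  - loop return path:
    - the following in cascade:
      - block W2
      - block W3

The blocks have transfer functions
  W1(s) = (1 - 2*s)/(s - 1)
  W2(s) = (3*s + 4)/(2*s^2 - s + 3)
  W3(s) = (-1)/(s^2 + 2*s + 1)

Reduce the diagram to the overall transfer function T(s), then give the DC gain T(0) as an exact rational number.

Reducing step by step:

Step 1 - cascade W2, W3 gives (-3*s - 4)/(2*s^4 + 3*s^3 + 3*s^2 + 5*s + 3)
Step 2 - apply the feedback formula to W1, (W2*W3) gives (-4*s^5 - 4*s^4 - 3*s^3 - 7*s^2 - s + 3)/(2*s^5 + s^4 + 8*s^2 + 3*s - 7)
The step-2 result is T(s). Setting s = 0: T(0) = 3/(-7) = -3/7.

Answer: -3/7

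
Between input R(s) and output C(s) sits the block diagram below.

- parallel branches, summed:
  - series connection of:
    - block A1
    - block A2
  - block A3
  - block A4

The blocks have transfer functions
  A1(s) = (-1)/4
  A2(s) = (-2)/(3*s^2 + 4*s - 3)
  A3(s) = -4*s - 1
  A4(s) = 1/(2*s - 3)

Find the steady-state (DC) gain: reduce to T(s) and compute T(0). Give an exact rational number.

Answer: -3/2

Working:
Step 1 - cascade A1, A2 gives 1/(6*s^2 + 8*s - 6)
Step 2 - reduce the parallel group (A1*A2), A3, A4 gives (-48*s^4 - 4*s^3 + 152*s^2 - 26*s - 27)/(12*s^3 - 2*s^2 - 36*s + 18)
That last expression is T(s); at s = 0 only the constant terms survive, so T(0) = -27/18 = -3/2.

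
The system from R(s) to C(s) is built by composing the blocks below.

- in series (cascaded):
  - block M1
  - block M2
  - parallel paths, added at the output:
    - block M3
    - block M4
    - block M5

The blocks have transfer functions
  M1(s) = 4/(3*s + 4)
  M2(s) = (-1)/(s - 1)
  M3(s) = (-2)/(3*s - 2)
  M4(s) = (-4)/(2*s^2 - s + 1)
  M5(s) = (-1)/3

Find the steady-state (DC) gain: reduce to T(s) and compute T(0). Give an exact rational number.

[1] parallel reduction of M3, M4, M5; result (-6*s^3 - 5*s^2 - 35*s + 20)/(18*s^3 - 21*s^2 + 15*s - 6)
[2] cascade M1, M2, (M3+M4+M5); result (24*s^3 + 20*s^2 + 140*s - 80)/(54*s^5 - 45*s^4 - 48*s^3 + 81*s^2 - 66*s + 24)
Evaluating the step-2 result (the overall T(s)) at s = 0 gives T(0) = -80/24 = -10/3.

Answer: -10/3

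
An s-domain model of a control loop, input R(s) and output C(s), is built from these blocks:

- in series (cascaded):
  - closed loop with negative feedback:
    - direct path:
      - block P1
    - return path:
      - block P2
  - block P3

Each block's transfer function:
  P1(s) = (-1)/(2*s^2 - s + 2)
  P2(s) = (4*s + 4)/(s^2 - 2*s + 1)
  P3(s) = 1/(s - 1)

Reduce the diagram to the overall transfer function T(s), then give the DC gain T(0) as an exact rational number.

The answer is -1/2.

Reasoning:
(1) collapse the loop (P1 forward, P2 return) -> (-s^2 + 2*s - 1)/(2*s^4 - 5*s^3 + 6*s^2 - 9*s - 2)
(2) series reduction of [P1/(1+P1*P2)], P3 -> (1 - s)/(2*s^4 - 5*s^3 + 6*s^2 - 9*s - 2)
The step-2 result is T(s). Setting s = 0: T(0) = 1/(-2) = -1/2.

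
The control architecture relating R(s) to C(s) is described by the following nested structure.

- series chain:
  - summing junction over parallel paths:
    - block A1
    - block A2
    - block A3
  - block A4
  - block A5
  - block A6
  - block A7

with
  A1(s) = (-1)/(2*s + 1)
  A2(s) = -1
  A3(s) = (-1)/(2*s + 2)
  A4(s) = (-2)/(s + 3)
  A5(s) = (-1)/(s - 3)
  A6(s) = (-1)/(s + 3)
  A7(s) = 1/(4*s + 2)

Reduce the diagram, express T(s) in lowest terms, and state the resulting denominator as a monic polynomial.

Step 1: combine A1, A2, A3 in parallel; result (-4*s^2 - 10*s - 5)/(4*s^2 + 6*s + 2)
Step 2: multiply (A1+A2+A3), A4, A5, A6, A7 (series); result (4*s^2 + 10*s + 5)/(8*s^6 + 40*s^5 - 14*s^4 - 328*s^3 - 516*s^2 - 288*s - 54)
No further cancellation is possible in the step-2 result, so that is T(s). Its denominator becomes monic after dividing by the leading coefficient 8.

Hence the answer: s^6 + 5*s^5 - 7*s^4/4 - 41*s^3 - 129*s^2/2 - 36*s - 27/4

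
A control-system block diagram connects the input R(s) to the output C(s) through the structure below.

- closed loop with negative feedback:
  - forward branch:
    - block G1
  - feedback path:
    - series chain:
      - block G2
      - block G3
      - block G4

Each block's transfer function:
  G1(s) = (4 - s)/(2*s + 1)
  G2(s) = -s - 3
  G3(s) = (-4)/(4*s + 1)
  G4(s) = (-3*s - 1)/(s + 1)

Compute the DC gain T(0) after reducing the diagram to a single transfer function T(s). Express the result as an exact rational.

The answer is -4/47.

Reasoning:
Step 1. combine G2, G3, G4 in series -> (-12*s^2 - 40*s - 12)/(4*s^2 + 5*s + 1)
Step 2. feedback reduction of G1, (G2*G3*G4) -> (-4*s^3 + 11*s^2 + 19*s + 4)/(20*s^3 + 6*s^2 - 141*s - 47)
Step 2 gives the overall T(s). Then T(0) = 4/(-47) = -4/47.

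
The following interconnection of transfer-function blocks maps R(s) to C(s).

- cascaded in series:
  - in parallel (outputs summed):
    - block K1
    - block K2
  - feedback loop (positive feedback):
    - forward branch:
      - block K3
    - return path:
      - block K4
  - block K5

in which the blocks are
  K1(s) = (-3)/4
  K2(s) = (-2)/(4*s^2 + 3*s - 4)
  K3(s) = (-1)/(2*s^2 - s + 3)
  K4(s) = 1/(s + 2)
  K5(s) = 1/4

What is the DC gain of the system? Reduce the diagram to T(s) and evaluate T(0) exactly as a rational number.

Answer: 1/56

Working:
Step 1. combine K1, K2 in parallel; result (-12*s^2 - 9*s + 4)/(16*s^2 + 12*s - 16)
Step 2. close the feedback loop around K3, K4; result (-s - 2)/(2*s^3 + 3*s^2 + s + 7)
Step 3. cascade (K1+K2), [K3/(1-K3*K4)], K5; result (12*s^3 + 33*s^2 + 14*s - 8)/(128*s^5 + 288*s^4 + 80*s^3 + 304*s^2 + 272*s - 448)
Step 3 gives the overall T(s). Then T(0) = -8/(-448) = 1/56.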